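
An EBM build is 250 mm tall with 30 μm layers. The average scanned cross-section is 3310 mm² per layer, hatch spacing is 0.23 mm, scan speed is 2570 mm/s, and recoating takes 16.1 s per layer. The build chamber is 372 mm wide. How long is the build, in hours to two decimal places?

50.23 hours

Number of layers: 250 / 0.03 → 8334 (rounded up).
Hatch length per layer = 3310 / 0.23 = 14391.3 mm.
Beam time per layer = 14391.3 / 2570, so 5.5997 s.
Layer cycle = 5.5997 + 16.1 = 21.6997 s.
Total: 8334 × 21.6997 s = 180845.2998 s → 50.23 hours.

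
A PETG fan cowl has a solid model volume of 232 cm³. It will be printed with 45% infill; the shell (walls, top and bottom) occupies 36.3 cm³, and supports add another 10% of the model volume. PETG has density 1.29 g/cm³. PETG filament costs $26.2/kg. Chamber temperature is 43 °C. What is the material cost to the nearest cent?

$4.99

Infill region: 232 − 36.3 → 195.7 cm³.
Infill deposited = 0.45 × 195.7 = 88.065 cm³.
Support = 0.10 × 232, so 23.2 cm³.
Total printed volume: 36.3 + 88.065 + 23.2 → 147.565 cm³.
Mass = 147.565 × 1.29, so 190.35885 g.
At $26.2/kg: 190.35885/1000 × 26.2 = $4.99.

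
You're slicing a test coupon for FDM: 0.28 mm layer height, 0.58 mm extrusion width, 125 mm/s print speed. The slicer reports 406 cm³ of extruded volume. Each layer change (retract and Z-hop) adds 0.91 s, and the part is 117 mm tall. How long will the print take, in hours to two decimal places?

5.66 hours

Line area = 0.28 × 0.58, so 0.1624 mm².
Toolpath length = 406 cm³ / 0.1624 mm² = 406000 / 0.1624 = 2500000 mm.
Time extruding: 2500000 / 125 → 20000 s.
Number of layers: 117 / 0.28 → 418 (rounded up).
Layer-change overhead: 418 × 0.91 → 380.38 s.
Altogether 20000 + 380.38 = 20380.38 s, i.e. 5.66 hours.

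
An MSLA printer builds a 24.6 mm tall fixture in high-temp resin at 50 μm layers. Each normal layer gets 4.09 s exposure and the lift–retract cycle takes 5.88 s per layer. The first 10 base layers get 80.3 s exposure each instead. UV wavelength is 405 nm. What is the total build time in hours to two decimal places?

1.57 hours

Number of layers: 24.6 / 0.05 → 492 (rounded up).
Bottom layers: 10 × (80.3 + 5.88) → 861.8 s.
Regular layers = 482 × (4.09 + 5.88), so 4805.54 s.
Sum: 861.8 + 4805.54 = 5667.34 s → 1.57 hours.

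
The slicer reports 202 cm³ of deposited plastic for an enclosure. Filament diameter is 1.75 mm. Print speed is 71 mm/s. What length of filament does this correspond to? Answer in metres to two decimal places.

83.98 m

Cross-section of 1.75 mm filament: π·(1.75/2)² = 2.4053 mm².
L = 202000 mm³ / 2.4053 mm² = 83981.21 mm, i.e. 83.98 m.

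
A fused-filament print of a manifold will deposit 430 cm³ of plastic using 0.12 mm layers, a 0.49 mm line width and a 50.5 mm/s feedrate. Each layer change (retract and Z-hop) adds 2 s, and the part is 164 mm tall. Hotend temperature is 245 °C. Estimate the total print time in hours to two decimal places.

40.98 hours

Bead cross-section = 0.12 × 0.49 = 0.0588 mm².
Total extruded path = 430000/0.0588 = 7312925.2 mm.
Time extruding = 7312925.2 / 50.5, so 144810.4 s.
Layers = ⌈164/0.12⌉ = 1367.
Layer-change overhead = 1367 × 2 = 2734 s.
Total = 144810.4 + 2734 = 147544.4 s = 40.98 hours.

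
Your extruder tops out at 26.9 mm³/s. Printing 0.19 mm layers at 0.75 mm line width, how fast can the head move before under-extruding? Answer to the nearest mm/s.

A: 0.19 × 0.75 → 0.1425 mm².
Max speed = 26.9 / 0.1425 = 188.77 ≈ 189 mm/s.

189 mm/s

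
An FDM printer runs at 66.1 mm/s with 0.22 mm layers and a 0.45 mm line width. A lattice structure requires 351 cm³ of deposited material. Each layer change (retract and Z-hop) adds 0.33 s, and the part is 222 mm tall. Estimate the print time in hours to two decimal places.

Extrusion cross-section = 0.22 × 0.45, so 0.099 mm².
Path length: 351000 mm³ / 0.099 mm² → 3545454.5 mm.
Time extruding = 3545454.5 / 66.1, so 53637.7 s.
Number of layers: 222 / 0.22 → 1010 (rounded up).
Z-hop total = 1010 × 0.33, so 333.3 s.
Total = 53637.7 + 333.3 = 53971 s = 14.99 hours.

14.99 hours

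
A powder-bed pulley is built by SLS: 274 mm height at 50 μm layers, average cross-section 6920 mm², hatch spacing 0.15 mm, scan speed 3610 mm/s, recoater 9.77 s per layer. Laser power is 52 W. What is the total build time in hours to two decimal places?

34.33 hours

Layer count = ceil(274 / 0.05) = 5480.
Hatch length per layer = 6920 / 0.15 = 46133.3 mm.
Per-layer scan time: 46133.3 / 3610 → 12.7793 s.
Layer cycle = 12.7793 + 9.77, so 22.5493 s.
Total: 5480 × 22.5493 s = 123570.164 s → 34.33 hours.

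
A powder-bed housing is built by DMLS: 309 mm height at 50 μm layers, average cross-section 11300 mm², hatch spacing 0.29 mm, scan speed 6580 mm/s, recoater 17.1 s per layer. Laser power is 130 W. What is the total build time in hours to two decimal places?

39.52 hours

Layers = ⌈309/0.05⌉ = 6180.
Per-layer scan distance = 11300 / 0.29, so 38965.5 mm.
Per-layer scan time = 38965.5 / 6580, so 5.9218 s.
Layer cycle = 5.9218 + 17.1, so 23.0218 s.
Build time = 6180 × 23.0218 = 142274.724 s = 39.52 hours.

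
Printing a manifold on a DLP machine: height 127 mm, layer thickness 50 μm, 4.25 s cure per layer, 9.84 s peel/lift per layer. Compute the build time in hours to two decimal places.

9.94 hours

Layers = ⌈127/0.05⌉ = 2540.
Each layer takes: 4.25 + 9.84 → 14.09 s.
Total = 2540 × 14.09 = 35788.6 s = 9.94 hours.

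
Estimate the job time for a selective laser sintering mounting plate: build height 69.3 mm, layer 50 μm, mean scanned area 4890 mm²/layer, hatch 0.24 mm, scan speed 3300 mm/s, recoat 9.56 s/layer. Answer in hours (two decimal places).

Layer count = ceil(69.3 / 0.05) = 1386.
Per-layer scan distance = 4890 / 0.24 = 20375 mm.
Per-layer scan time = 20375 / 3300 = 6.1742 s.
Time per layer: 6.1742 + 9.56 → 15.7342 s.
Build time = 1386 × 15.7342 = 21807.6012 s = 6.06 hours.

6.06 hours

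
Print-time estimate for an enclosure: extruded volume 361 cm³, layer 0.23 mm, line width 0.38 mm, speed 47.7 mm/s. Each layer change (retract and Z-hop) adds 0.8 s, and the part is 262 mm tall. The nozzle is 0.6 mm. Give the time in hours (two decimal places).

24.31 hours

Line area = 0.23 × 0.38 = 0.0874 mm².
Total extruded path = 361000/0.0874 = 4130434.8 mm.
Extrusion time: 4130434.8 / 47.7 → 86591.9 s.
Layers = ⌈262/0.23⌉ = 1140.
Non-print overhead: 1140 × 0.8 → 912 s.
Total = 86591.9 + 912 = 87503.9 s = 24.31 hours.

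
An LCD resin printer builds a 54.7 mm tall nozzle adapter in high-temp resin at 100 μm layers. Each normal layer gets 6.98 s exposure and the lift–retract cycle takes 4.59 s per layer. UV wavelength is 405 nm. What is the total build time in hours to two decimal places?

Number of layers: 54.7 / 0.1 → 547 (rounded up).
Cycle time = 6.98 + 4.59, so 11.57 s.
Build time: 547 × 11.57 s = 6328.79 s, i.e. 1.76 hours.

1.76 hours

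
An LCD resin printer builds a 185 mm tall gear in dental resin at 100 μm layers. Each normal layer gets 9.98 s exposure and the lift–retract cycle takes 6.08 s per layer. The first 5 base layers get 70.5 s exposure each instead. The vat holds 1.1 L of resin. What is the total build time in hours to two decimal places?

Number of layers: 185 / 0.1 → 1850 (rounded up).
Bottom layers = 5 × (70.5 + 6.08), so 382.9 s.
Normal layers = 1845 × (9.98 + 6.08) = 29630.7 s.
Sum: 382.9 + 29630.7 = 30013.6 s → 8.34 hours.

8.34 hours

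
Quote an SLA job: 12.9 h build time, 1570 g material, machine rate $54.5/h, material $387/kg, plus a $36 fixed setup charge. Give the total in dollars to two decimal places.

$1346.64

Machine-time cost = 54.5 × 12.9, so $703.05.
Material charge = 387 × 1570/1000, so $607.59.
Total = 703.05 + 607.59 + 36 = $1346.64.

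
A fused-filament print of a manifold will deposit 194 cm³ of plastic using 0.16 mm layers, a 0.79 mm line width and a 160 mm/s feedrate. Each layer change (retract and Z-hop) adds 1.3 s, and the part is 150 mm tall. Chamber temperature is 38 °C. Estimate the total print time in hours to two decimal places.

3.00 hours

Extrusion cross-section: 0.16 × 0.79 → 0.1264 mm².
Total extruded path = 194000/0.1264 = 1534810.1 mm.
Print-move time = 1534810.1 / 160 = 9592.6 s.
Number of layers: 150 / 0.16 → 938 (rounded up).
Non-print overhead = 938 × 1.3 = 1219.4 s.
Altogether 9592.6 + 1219.4 = 10812 s, i.e. 3.00 hours.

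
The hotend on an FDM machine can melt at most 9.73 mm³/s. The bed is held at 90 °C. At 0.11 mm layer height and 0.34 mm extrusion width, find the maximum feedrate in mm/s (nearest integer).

260 mm/s

Extrusion cross-section = 0.11 × 0.34 = 0.0374 mm².
v_max = Q/A = 9.73/0.0374 = 260.16 mm/s → 260 mm/s.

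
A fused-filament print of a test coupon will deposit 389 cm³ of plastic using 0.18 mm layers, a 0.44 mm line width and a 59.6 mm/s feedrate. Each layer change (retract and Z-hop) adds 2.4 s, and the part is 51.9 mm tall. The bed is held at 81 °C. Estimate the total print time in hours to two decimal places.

Line area = 0.18 × 0.44 = 0.0792 mm².
Total extruded path = 389000/0.0792 = 4911616.2 mm.
Print-move time = 4911616.2 / 59.6 = 82409.7 s.
Layer count = ceil(51.9 / 0.18) = 289.
Layer-change overhead = 289 × 2.4, so 693.6 s.
Altogether 82409.7 + 693.6 = 83103.3 s, i.e. 23.08 hours.

23.08 hours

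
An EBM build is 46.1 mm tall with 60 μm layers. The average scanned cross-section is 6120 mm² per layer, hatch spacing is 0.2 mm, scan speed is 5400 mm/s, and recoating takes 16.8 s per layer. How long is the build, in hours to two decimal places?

4.80 hours

Number of layers: 46.1 / 0.06 → 769 (rounded up).
Hatch length per layer: 6120 / 0.2 → 30600 mm.
Beam time per layer: 30600 / 5400 → 5.6667 s.
Time per layer = 5.6667 + 16.8 = 22.4667 s.
Total: 769 × 22.4667 s = 17276.8923 s → 4.80 hours.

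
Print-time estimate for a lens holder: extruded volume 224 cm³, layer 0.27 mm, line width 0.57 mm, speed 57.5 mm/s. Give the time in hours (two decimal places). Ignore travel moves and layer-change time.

7.03 hours

Line area = 0.27 × 0.57, so 0.1539 mm².
Path length: 224000 mm³ / 0.1539 mm² → 1455490.6 mm.
Print-move time: 1455490.6 / 57.5 → 25312.9 s.
25312.9 s = 7.03 hours.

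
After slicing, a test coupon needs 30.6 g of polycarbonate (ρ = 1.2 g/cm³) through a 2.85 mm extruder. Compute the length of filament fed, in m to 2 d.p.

Volume = 30.6 g / 1.2 g·cm⁻³ = 25.5 cm³ = 25500 mm³.
A = π r² = π × 1.425² = 6.3794 mm².
L = V/A = 25500/6.3794 = 3997.24 mm → 4.00 m.

4.00 m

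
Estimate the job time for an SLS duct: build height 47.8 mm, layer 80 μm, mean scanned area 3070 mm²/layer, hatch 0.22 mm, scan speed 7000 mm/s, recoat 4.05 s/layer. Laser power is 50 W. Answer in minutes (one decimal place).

Layers = ⌈47.8/0.08⌉ = 598.
Per-layer scan distance = 3070 / 0.22, so 13954.5 mm.
Scan time per layer: 13954.5 / 7000 → 1.9935 s.
Layer cycle = 1.9935 + 4.05, so 6.0435 s.
Total: 598 × 6.0435 s = 3614.013 s → 60.2 minutes.

60.2 minutes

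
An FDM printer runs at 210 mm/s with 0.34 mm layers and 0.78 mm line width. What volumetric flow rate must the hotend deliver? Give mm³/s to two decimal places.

A = 0.34 × 0.78, so 0.2652 mm².
Q = v·A = 210 × 0.2652 = 55.69 mm³/s.

55.69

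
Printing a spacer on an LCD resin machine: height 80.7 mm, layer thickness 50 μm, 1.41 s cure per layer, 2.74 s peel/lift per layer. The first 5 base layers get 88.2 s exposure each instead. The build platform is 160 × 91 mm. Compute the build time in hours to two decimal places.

1.98 hours

Layers = ⌈80.7/0.05⌉ = 1614.
Bottom layers = 5 × (88.2 + 2.74), so 454.7 s.
Regular layers = 1609 × (1.41 + 2.74) = 6677.35 s.
Sum: 454.7 + 6677.35 = 7132.05 s → 1.98 hours.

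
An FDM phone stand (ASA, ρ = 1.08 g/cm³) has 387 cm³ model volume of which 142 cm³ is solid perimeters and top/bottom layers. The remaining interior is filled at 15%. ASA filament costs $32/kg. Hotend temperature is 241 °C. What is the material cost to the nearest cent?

Volume inside the shell: 387 − 142 → 245 cm³.
Infill volume: 0.15 × 245 → 36.75 cm³.
Deposited volume: 142 + 36.75 → 178.75 cm³.
Mass = 178.75 × 1.08 = 193.05 g.
At $32/kg: 193.05/1000 × 32 = $6.18.

$6.18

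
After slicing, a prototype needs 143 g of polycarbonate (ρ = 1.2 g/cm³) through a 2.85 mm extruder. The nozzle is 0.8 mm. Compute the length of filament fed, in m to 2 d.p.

18.68 m

Extruded volume: 143/1.2 = 119.1667 cm³ (119166.7 mm³).
Filament cross-section = π × (2.85/2)² = 6.3794 mm².
L = V/A = 119166.7/6.3794 = 18679.92 mm → 18.68 m.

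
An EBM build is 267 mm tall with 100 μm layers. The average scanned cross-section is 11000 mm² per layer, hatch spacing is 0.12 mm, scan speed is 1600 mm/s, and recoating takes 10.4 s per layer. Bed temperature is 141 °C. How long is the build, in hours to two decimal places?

50.20 hours

Layers = ⌈267/0.1⌉ = 2670.
Scan path per layer: 11000 / 0.12 → 91666.7 mm.
Scan time per layer: 91666.7 / 1600 → 57.2917 s.
Layer cycle: 57.2917 + 10.4 → 67.6917 s.
2670 layers × 67.6917 s/layer = 180736.839 s, i.e. 50.20 hours.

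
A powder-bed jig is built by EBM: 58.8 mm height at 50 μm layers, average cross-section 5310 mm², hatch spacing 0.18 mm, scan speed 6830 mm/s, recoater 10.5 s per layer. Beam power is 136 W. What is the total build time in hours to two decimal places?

4.84 hours

Number of layers: 58.8 / 0.05 → 1176 (rounded up).
Per-layer scan distance: 5310 / 0.18 → 29500 mm.
Beam time per layer = 29500 / 6830, so 4.3192 s.
Per-layer time = 4.3192 + 10.5 = 14.8192 s.
1176 layers × 14.8192 s/layer = 17427.3792 s, i.e. 4.84 hours.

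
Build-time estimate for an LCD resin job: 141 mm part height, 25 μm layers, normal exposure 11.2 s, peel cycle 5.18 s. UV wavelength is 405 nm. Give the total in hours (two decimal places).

25.66 hours

Number of layers: 141 / 0.025 → 5640 (rounded up).
Cycle time = 11.2 + 5.18 = 16.38 s.
Build time: 5640 × 16.38 s = 92383.2 s, i.e. 25.66 hours.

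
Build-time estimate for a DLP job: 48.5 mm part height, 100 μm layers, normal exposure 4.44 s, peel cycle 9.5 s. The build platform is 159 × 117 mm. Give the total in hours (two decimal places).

1.88 hours

Layer count = ceil(48.5 / 0.1) = 485.
Per-layer time = 4.44 + 9.5, so 13.94 s.
Total = 485 × 13.94 = 6760.9 s = 1.88 hours.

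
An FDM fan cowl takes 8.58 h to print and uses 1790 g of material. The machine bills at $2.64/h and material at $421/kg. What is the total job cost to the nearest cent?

$776.24

Time charge = 2.64 × 8.58, so $22.6512.
Material charge = 421 × 1790/1000 = $753.59.
Job cost: 22.6512 + 753.59 = 776.2412 ≈ $776.24.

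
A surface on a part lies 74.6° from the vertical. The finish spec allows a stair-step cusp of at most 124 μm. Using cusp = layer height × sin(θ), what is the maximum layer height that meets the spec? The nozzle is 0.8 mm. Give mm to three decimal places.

sin(74.6°) = 0.9641; t_max = 0.124/0.9641 = 0.129 mm.

0.129 mm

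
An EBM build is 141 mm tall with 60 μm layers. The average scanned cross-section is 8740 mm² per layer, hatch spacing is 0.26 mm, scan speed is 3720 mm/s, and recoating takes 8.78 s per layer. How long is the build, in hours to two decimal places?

11.63 hours

Layer count = ceil(141 / 0.06) = 2350.
Hatch length per layer = 8740 / 0.26, so 33615.4 mm.
Beam time per layer = 33615.4 / 3720, so 9.0364 s.
Per-layer time = 9.0364 + 8.78 = 17.8164 s.
Build time = 2350 × 17.8164 = 41868.54 s = 11.63 hours.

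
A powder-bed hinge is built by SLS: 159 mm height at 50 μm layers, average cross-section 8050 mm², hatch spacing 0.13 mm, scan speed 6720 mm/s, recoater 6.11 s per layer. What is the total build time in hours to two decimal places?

13.54 hours

Layers = ⌈159/0.05⌉ = 3180.
Scan path per layer = 8050 / 0.13 = 61923.1 mm.
Laser time per layer = 61923.1 / 6720 = 9.2147 s.
Layer cycle = 9.2147 + 6.11, so 15.3247 s.
Total: 3180 × 15.3247 s = 48732.546 s → 13.54 hours.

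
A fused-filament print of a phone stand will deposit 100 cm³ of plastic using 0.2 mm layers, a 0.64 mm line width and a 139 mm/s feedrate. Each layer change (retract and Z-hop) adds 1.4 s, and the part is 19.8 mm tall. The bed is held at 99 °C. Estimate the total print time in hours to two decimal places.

Extrusion cross-section = 0.2 × 0.64 = 0.128 mm².
Path length: 100000 mm³ / 0.128 mm² → 781250 mm.
Time extruding = 781250 / 139 = 5620.5 s.
Layers = ⌈19.8/0.2⌉ = 99.
Layer-change overhead: 99 × 1.4 → 138.6 s.
Altogether 5620.5 + 138.6 = 5759.1 s, i.e. 1.60 hours.

1.60 hours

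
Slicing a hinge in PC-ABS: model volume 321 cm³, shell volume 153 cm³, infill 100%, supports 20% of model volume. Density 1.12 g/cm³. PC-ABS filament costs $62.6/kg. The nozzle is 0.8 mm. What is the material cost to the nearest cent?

$27.01

Volume inside the shell = 321 − 153, so 168 cm³.
Infill volume = 1.00 × 168 = 168 cm³.
Support = 0.20 × 321 = 64.2 cm³.
Total printed volume: 153 + 168 + 64.2 → 385.2 cm³.
Mass = 385.2 × 1.12 = 431.424 g.
Cost = 431.424 g / 1000 × $62.6/kg = $27.01.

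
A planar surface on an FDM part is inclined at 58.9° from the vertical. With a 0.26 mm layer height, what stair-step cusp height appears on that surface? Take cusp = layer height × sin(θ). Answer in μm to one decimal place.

222.6 μm

h_c = t·sin θ = 0.26 × 0.8563 = 0.222638 mm (222.6 μm).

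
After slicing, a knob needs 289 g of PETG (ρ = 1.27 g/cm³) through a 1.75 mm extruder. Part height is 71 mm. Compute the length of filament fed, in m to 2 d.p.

94.61 m

Volume = 289 g / 1.27 g·cm⁻³ = 227.5591 cm³ = 227559.1 mm³.
Cross-section of 1.75 mm filament: π·(1.75/2)² = 2.4053 mm².
L = V/A = 227559.1/2.4053 = 94607.37 mm → 94.61 m.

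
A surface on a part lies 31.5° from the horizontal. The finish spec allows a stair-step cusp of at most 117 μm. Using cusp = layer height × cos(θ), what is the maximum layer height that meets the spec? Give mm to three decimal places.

cos(31.5°) = 0.8526; t_max = 0.117/0.8526 = 0.137 mm.

0.137 mm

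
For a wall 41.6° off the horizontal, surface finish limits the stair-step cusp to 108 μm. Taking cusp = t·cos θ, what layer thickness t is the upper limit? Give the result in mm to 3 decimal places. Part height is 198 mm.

0.144 mm

Layer height = cusp / cos(41.6°) = 0.108 / 0.7478 = 0.144 mm.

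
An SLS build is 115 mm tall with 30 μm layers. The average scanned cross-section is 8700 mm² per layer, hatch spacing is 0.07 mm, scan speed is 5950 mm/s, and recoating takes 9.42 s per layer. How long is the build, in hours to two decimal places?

Layers = ⌈115/0.03⌉ = 3834.
Scan path per layer = 8700 / 0.07 = 124285.7 mm.
Per-layer scan time = 124285.7 / 5950 = 20.8884 s.
Per-layer time = 20.8884 + 9.42, so 30.3084 s.
Build time = 3834 × 30.3084 = 116202.4056 s = 32.28 hours.

32.28 hours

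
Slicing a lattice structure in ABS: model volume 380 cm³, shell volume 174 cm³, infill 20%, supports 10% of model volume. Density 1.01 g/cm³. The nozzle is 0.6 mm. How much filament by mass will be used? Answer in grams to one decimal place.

Volume inside the shell = 380 − 174 = 206 cm³.
Infill volume: 0.20 × 206 → 41.2 cm³.
Support: 0.10 × 380 → 38 cm³.
Deposited volume: 174 + 41.2 + 38 → 253.2 cm³.
Mass = 253.2 × 1.01 = 255.732 g.

255.7 g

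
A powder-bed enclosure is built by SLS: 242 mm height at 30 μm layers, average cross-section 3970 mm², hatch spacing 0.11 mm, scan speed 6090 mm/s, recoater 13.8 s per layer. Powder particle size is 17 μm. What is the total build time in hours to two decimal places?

Layers = ⌈242/0.03⌉ = 8067.
Per-layer scan distance = 3970 / 0.11 = 36090.9 mm.
Laser time per layer: 36090.9 / 6090 → 5.9263 s.
Time per layer = 5.9263 + 13.8, so 19.7263 s.
8067 layers × 19.7263 s/layer = 159132.0621 s, i.e. 44.20 hours.

44.20 hours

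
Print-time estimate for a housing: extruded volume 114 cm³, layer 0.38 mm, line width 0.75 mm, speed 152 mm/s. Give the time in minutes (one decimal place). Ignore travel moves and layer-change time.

43.9 minutes

Bead cross-section = 0.38 × 0.75, so 0.285 mm².
Total extruded path = 114000/0.285 = 400000 mm.
Extrusion time = 400000 / 152 = 2631.6 s.
That's 2631.6 s → 43.9 minutes.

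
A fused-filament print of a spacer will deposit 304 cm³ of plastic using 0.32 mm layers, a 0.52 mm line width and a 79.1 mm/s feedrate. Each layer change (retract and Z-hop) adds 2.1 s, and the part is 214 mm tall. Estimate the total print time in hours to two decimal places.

6.81 hours

Bead cross-section = 0.32 × 0.52, so 0.1664 mm².
Path length: 304000 mm³ / 0.1664 mm² → 1826923.1 mm.
Extrusion time: 1826923.1 / 79.1 → 23096.4 s.
Layer count = ceil(214 / 0.32) = 669.
Z-hop total = 669 × 2.1, so 1404.9 s.
Altogether 23096.4 + 1404.9 = 24501.3 s, i.e. 6.81 hours.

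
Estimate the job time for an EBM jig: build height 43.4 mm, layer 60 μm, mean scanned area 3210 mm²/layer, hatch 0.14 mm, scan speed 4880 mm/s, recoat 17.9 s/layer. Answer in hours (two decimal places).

4.54 hours

Layer count = ceil(43.4 / 0.06) = 724.
Scan path per layer: 3210 / 0.14 → 22928.6 mm.
Beam time per layer = 22928.6 / 4880, so 4.6985 s.
Layer cycle = 4.6985 + 17.9 = 22.5985 s.
724 layers × 22.5985 s/layer = 16361.314 s, i.e. 4.54 hours.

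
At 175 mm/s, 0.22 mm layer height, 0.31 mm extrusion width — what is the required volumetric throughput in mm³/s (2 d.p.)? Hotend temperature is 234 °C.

11.94

A: 0.22 × 0.31 → 0.0682 mm².
Volumetric flow = 175 × 0.0682 = 11.94 mm³/s.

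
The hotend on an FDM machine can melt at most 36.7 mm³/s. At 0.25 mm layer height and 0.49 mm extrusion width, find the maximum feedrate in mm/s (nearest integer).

Bead cross-section = 0.25 × 0.49 = 0.1225 mm².
v_max = Q/A = 36.7/0.1225 = 299.59 mm/s → 300 mm/s.

300 mm/s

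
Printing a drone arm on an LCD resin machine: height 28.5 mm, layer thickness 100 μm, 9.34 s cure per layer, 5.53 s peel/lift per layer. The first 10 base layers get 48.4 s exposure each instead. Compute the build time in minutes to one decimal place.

Number of layers: 28.5 / 0.1 → 285 (rounded up).
Base layers: 10 × (48.4 + 5.53) → 539.3 s.
Normal layers: 275 × (9.34 + 5.53) → 4089.25 s.
Total = 539.3 + 4089.25 = 4628.55 s = 77.1 minutes.

77.1 minutes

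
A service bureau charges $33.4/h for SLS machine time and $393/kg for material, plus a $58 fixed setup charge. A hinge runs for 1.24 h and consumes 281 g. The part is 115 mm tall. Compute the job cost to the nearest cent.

$209.85

Time charge = 33.4 × 1.24, so $41.416.
Material charge = 393 × 281/1000 = $110.433.
Adding setup: 41.416 + 110.433 + 58 → 209.849 ≈ $209.85.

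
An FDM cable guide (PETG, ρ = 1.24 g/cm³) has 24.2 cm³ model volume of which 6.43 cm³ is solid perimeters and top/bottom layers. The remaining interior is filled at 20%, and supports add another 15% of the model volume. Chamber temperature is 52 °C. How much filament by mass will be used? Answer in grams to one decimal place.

16.9 g

Volume inside the shell = 24.2 − 6.43, so 17.77 cm³.
Infill deposited: 0.20 × 17.77 → 3.554 cm³.
Support = 0.15 × 24.2 = 3.63 cm³.
Total extruded: 6.43 + 3.554 + 3.63 → 13.614 cm³.
Mass = 13.614 × 1.24 = 16.88136 g.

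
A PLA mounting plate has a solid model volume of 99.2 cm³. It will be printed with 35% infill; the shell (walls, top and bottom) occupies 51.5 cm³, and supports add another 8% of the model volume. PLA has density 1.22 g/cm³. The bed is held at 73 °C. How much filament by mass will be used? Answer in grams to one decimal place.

92.9 g

Interior volume: 99.2 − 51.5 → 47.7 cm³.
Infill volume = 0.35 × 47.7, so 16.695 cm³.
Support: 0.08 × 99.2 → 7.936 cm³.
Total extruded = 51.5 + 16.695 + 7.936, so 76.131 cm³.
Mass = 76.131 × 1.22 = 92.87982 g.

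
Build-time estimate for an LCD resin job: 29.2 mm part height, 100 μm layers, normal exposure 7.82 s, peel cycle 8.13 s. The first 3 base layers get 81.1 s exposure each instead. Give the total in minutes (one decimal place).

81.3 minutes

Layer count = ceil(29.2 / 0.1) = 292.
Bottom layers = 3 × (81.1 + 8.13), so 267.69 s.
Normal layers: 289 × (7.82 + 8.13) → 4609.55 s.
Sum: 267.69 + 4609.55 = 4877.24 s → 81.3 minutes.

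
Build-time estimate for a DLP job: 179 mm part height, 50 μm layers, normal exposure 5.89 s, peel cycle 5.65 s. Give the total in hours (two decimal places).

11.48 hours

Layers = ⌈179/0.05⌉ = 3580.
Each layer takes = 5.89 + 5.65, so 11.54 s.
Build time: 3580 × 11.54 s = 41313.2 s, i.e. 11.48 hours.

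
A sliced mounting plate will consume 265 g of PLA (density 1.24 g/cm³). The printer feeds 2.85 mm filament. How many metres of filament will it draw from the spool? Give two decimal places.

Extruded volume: 265/1.24 = 213.7097 cm³ (213709.7 mm³).
Filament cross-section = π × (2.85/2)² = 6.3794 mm².
L = V/A = 213709.7/6.3794 = 33499.97 mm → 33.50 m.

33.50 m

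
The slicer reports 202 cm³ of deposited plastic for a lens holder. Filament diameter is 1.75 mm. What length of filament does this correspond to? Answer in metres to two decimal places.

Filament cross-section = π × (1.75/2)² = 2.4053 mm².
Length = 202 cm³ / 2.4053 mm² = 202000 / 2.4053 = 83981.21 mm = 83.98 m.

83.98 m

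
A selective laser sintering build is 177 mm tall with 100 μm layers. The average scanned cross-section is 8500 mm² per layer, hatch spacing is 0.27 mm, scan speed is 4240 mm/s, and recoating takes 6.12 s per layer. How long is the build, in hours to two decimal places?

Number of layers: 177 / 0.1 → 1770 (rounded up).
Scan path per layer: 8500 / 0.27 → 31481.5 mm.
Laser time per layer = 31481.5 / 4240 = 7.4249 s.
Time per layer = 7.4249 + 6.12, so 13.5449 s.
Build time = 1770 × 13.5449 = 23974.473 s = 6.66 hours.

6.66 hours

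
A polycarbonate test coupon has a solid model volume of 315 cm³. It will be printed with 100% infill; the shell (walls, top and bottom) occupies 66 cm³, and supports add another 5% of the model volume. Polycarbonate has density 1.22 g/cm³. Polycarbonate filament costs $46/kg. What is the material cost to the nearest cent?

Volume inside the shell = 315 − 66, so 249 cm³.
Infill deposited: 1.00 × 249 → 249 cm³.
Support = 0.05 × 315, so 15.75 cm³.
Deposited volume = 66 + 249 + 15.75 = 330.75 cm³.
Mass = 330.75 × 1.22 = 403.515 g.
At $46/kg: 403.515/1000 × 46 = $18.56.

$18.56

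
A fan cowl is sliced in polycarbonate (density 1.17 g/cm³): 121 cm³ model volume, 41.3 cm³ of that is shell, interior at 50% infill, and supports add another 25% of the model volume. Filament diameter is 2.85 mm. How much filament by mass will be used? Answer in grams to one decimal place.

Infill region = 121 − 41.3, so 79.7 cm³.
Infill deposited = 0.50 × 79.7 = 39.85 cm³.
Support: 0.25 × 121 → 30.25 cm³.
Total extruded = 41.3 + 39.85 + 30.25 = 111.4 cm³.
Mass: 111.4 × 1.17 → 130.338 g.

130.3 g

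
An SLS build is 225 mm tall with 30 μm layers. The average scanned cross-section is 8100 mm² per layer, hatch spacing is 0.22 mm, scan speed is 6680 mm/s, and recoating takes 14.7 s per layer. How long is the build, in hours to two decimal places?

42.11 hours

Number of layers: 225 / 0.03 → 7500 (rounded up).
Scan path per layer = 8100 / 0.22, so 36818.2 mm.
Per-layer scan time: 36818.2 / 6680 → 5.5117 s.
Per-layer time = 5.5117 + 14.7 = 20.2117 s.
Total: 7500 × 20.2117 s = 151587.75 s → 42.11 hours.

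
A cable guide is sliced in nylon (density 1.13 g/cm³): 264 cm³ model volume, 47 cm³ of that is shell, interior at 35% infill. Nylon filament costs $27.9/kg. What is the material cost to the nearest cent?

$3.88

Infill region: 264 − 47 → 217 cm³.
Infill volume = 0.35 × 217 = 75.95 cm³.
Deposited volume: 47 + 75.95 → 122.95 cm³.
Mass = 122.95 × 1.13 = 138.9335 g.
At $27.9/kg: 138.9335/1000 × 27.9 = $3.88.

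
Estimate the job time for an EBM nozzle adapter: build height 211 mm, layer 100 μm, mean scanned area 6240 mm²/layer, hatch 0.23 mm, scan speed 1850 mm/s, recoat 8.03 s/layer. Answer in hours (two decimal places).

Layers = ⌈211/0.1⌉ = 2110.
Scan path per layer = 6240 / 0.23, so 27130.4 mm.
Scan time per layer: 27130.4 / 1850 → 14.6651 s.
Per-layer time = 14.6651 + 8.03 = 22.6951 s.
Total: 2110 × 22.6951 s = 47886.661 s → 13.30 hours.

13.30 hours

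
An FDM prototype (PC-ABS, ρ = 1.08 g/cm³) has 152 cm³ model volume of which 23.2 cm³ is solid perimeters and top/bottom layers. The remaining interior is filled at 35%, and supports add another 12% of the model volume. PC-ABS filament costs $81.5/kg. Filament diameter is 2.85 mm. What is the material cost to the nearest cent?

$7.62

Volume inside the shell = 152 − 23.2, so 128.8 cm³.
Deposited infill: 0.35 × 128.8 → 45.08 cm³.
Support: 0.12 × 152 → 18.24 cm³.
Deposited volume: 23.2 + 45.08 + 18.24 → 86.52 cm³.
Mass = 86.52 × 1.08 = 93.4416 g.
Cost = 93.4416 g / 1000 × $81.5/kg = $7.62.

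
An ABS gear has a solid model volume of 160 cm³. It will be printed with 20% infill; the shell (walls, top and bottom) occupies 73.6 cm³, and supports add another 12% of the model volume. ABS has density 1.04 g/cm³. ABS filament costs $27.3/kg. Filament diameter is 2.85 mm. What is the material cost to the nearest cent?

Volume inside the shell = 160 − 73.6 = 86.4 cm³.
Infill deposited = 0.20 × 86.4, so 17.28 cm³.
Support = 0.12 × 160 = 19.2 cm³.
Total printed volume: 73.6 + 17.28 + 19.2 → 110.08 cm³.
Mass = 110.08 × 1.04, so 114.4832 g.
At $27.3/kg: 114.4832/1000 × 27.3 = $3.13.

$3.13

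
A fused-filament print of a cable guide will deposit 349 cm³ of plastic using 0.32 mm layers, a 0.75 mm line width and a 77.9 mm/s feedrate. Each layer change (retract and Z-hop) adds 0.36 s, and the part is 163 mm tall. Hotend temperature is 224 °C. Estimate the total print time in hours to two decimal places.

Bead cross-section: 0.32 × 0.75 → 0.24 mm².
Total extruded path = 349000/0.24 = 1454166.7 mm.
Print-move time = 1454166.7 / 77.9, so 18667.1 s.
Layer count = ceil(163 / 0.32) = 510.
Layer-change overhead = 510 × 0.36 = 183.6 s.
Altogether 18667.1 + 183.6 = 18850.7 s, i.e. 5.24 hours.

5.24 hours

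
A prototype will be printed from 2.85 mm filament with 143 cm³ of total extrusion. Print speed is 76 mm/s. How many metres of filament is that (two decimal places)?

22.42 m

A = π r² = π × 1.425² = 6.3794 mm².
Length = 143 cm³ / 6.3794 mm² = 143000 / 6.3794 = 22415.9 mm = 22.42 m.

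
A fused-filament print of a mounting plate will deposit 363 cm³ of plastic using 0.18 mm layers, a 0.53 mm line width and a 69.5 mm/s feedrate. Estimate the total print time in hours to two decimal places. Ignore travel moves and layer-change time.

15.21 hours

Extrusion cross-section = 0.18 × 0.53 = 0.0954 mm².
Toolpath length = 363 cm³ / 0.0954 mm² = 363000 / 0.0954 = 3805031.4 mm.
Print-move time = 3805031.4 / 69.5 = 54748.7 s.
That's 54748.7 s → 15.21 hours.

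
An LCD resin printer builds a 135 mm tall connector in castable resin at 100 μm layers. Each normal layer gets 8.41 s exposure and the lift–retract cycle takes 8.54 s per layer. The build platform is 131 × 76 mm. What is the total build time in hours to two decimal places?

Number of layers: 135 / 0.1 → 1350 (rounded up).
Per-layer time = 8.41 + 8.54 = 16.95 s.
Build time: 1350 × 16.95 s = 22882.5 s, i.e. 6.36 hours.

6.36 hours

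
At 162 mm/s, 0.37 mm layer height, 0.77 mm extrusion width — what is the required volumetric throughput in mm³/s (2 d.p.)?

Bead cross-section: 0.37 × 0.77 → 0.2849 mm².
Q = v·A = 162 × 0.2849 = 46.15 mm³/s.

46.15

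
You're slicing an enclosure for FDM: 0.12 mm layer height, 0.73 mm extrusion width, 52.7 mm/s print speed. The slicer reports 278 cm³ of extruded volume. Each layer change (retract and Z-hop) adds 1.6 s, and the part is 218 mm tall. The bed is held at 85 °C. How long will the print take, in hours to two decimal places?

Bead cross-section = 0.12 × 0.73, so 0.0876 mm².
Toolpath length = 278 cm³ / 0.0876 mm² = 278000 / 0.0876 = 3173516 mm.
Time extruding = 3173516 / 52.7, so 60218.5 s.
Layers = ⌈218/0.12⌉ = 1817.
Layer-change overhead = 1817 × 1.6 = 2907.2 s.
Altogether 60218.5 + 2907.2 = 63125.7 s, i.e. 17.53 hours.

17.53 hours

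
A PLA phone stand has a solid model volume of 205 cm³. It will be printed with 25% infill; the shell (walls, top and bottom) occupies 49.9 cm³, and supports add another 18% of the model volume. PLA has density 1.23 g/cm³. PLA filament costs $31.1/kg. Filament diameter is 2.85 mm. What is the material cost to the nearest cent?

Volume inside the shell = 205 − 49.9 = 155.1 cm³.
Infill volume: 0.25 × 155.1 → 38.775 cm³.
Support: 0.18 × 205 → 36.9 cm³.
Total extruded = 49.9 + 38.775 + 36.9, so 125.575 cm³.
Mass = 125.575 × 1.23 = 154.45725 g.
At $31.1/kg: 154.45725/1000 × 31.1 = $4.80.

$4.80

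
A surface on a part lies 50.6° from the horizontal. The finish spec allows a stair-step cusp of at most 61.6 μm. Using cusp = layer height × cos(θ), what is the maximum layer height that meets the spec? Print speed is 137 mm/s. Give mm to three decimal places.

Layer height = cusp / cos(50.6°) = 0.0616 / 0.6347 = 0.097 mm.

0.097 mm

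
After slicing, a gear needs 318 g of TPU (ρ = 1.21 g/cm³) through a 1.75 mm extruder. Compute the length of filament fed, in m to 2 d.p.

Extruded volume: 318/1.21 = 262.8099 cm³ (262809.9 mm³).
Cross-section of 1.75 mm filament: π·(1.75/2)² = 2.4053 mm².
Length = 262809.9 / 2.4053 = 109262.84 mm = 109.26 m.

109.26 m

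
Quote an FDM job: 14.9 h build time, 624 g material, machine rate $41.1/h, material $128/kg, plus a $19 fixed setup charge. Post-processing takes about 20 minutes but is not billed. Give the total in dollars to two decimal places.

$711.26

Machine cost = 41.1 × 14.9, so $612.39.
Material charge = 128 × 624/1000, so $79.872.
Adding setup: 612.39 + 79.872 + 19 → 711.262 ≈ $711.26.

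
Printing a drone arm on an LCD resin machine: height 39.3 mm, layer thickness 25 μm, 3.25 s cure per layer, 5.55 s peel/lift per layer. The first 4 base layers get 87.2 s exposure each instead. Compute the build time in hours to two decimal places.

Layer count = ceil(39.3 / 0.025) = 1572.
Bottom layers = 4 × (87.2 + 5.55) = 371 s.
Regular layers = 1568 × (3.25 + 5.55) = 13798.4 s.
Total = 371 + 13798.4 = 14169.4 s = 3.94 hours.

3.94 hours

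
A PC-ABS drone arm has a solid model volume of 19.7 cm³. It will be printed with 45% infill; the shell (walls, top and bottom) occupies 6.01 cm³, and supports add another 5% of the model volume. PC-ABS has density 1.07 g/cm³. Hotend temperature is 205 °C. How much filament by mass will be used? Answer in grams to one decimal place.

Interior volume = 19.7 − 6.01, so 13.69 cm³.
Infill deposited = 0.45 × 13.69, so 6.1605 cm³.
Support = 0.05 × 19.7, so 0.985 cm³.
Total printed volume = 6.01 + 6.1605 + 0.985, so 13.1555 cm³.
Mass: 13.1555 × 1.07 → 14.076385 g.

14.1 g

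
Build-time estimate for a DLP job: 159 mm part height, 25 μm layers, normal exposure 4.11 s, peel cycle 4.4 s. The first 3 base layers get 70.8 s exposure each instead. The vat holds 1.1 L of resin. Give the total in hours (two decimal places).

15.09 hours

Layer count = ceil(159 / 0.025) = 6360.
Bottom layers = 3 × (70.8 + 4.4) = 225.6 s.
Remaining layers = 6357 × (4.11 + 4.4) = 54098.07 s.
Sum: 225.6 + 54098.07 = 54323.67 s → 15.09 hours.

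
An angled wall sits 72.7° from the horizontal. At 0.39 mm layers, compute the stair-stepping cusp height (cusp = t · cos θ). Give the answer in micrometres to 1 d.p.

Cusp = layer height × cos(72.7°) = 0.39 × 0.2974 = 0.115986 mm = 116.0 μm.

116.0 μm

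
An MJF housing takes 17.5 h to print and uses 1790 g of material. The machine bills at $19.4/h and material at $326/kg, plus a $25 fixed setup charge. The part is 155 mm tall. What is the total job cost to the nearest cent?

Time charge = 19.4 × 17.5, so $339.50.
Material cost = 326 × 1790/1000, so $583.54.
Adding setup: 339.50 + 583.54 + 25 → $948.04.

$948.04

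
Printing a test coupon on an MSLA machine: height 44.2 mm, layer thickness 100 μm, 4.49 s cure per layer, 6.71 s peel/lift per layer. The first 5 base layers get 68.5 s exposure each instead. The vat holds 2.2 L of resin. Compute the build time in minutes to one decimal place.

87.8 minutes

Number of layers: 44.2 / 0.1 → 442 (rounded up).
Bottom layers: 5 × (68.5 + 6.71) → 376.05 s.
Normal layers = 437 × (4.49 + 6.71) = 4894.4 s.
Sum: 376.05 + 4894.4 = 5270.45 s → 87.8 minutes.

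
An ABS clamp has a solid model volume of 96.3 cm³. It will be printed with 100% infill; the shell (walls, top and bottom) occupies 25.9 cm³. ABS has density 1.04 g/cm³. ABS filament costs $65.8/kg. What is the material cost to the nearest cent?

$6.59

Infill region: 96.3 − 25.9 → 70.4 cm³.
Infill volume = 1.00 × 70.4, so 70.4 cm³.
Total printed volume: 25.9 + 70.4 → 96.3 cm³.
Mass: 96.3 × 1.04 → 100.152 g.
Cost = 100.152 g / 1000 × $65.8/kg = $6.59.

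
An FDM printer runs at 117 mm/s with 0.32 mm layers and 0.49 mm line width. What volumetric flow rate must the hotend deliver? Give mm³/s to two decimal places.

18.35

Extrusion cross-section: 0.32 × 0.49 → 0.1568 mm².
Volumetric flow = 117 × 0.1568 = 18.35 mm³/s.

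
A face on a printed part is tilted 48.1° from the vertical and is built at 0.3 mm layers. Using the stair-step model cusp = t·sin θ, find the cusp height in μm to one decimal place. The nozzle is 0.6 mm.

Cusp = layer height × sin(48.1°) = 0.3 × 0.7443 = 0.22329 mm = 223.3 μm.

223.3 μm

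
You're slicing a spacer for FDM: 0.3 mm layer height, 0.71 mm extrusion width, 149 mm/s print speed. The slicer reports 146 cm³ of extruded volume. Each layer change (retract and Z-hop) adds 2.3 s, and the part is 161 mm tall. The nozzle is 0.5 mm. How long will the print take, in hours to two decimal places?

1.62 hours

Bead cross-section = 0.3 × 0.71 = 0.213 mm².
Toolpath length = 146 cm³ / 0.213 mm² = 146000 / 0.213 = 685446 mm.
Extrusion time = 685446 / 149, so 4600.3 s.
Layers = ⌈161/0.3⌉ = 537.
Non-print overhead = 537 × 2.3, so 1235.1 s.
Total = 4600.3 + 1235.1 = 5835.4 s = 1.62 hours.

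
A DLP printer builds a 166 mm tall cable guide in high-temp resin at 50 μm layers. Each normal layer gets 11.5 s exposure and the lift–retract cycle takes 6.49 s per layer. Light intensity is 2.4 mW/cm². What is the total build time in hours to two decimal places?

Layer count = ceil(166 / 0.05) = 3320.
Cycle time = 11.5 + 6.49 = 17.99 s.
Build time: 3320 × 17.99 s = 59726.8 s, i.e. 16.59 hours.

16.59 hours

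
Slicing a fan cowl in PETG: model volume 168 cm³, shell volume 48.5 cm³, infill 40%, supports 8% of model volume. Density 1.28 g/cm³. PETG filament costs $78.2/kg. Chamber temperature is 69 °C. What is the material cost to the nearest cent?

$10.98

Volume inside the shell = 168 − 48.5 = 119.5 cm³.
Infill deposited: 0.40 × 119.5 → 47.8 cm³.
Support: 0.08 × 168 → 13.44 cm³.
Total extruded = 48.5 + 47.8 + 13.44, so 109.74 cm³.
Mass = 109.74 × 1.28 = 140.4672 g.
Cost = 140.4672 g / 1000 × $78.2/kg = $10.98.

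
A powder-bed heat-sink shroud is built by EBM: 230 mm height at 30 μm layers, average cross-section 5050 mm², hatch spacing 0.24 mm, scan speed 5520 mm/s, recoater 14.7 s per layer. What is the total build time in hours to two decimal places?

39.43 hours

Layers = ⌈230/0.03⌉ = 7667.
Scan path per layer: 5050 / 0.24 → 21041.7 mm.
Scan time per layer: 21041.7 / 5520 → 3.8119 s.
Time per layer = 3.8119 + 14.7, so 18.5119 s.
7667 layers × 18.5119 s/layer = 141930.7373 s, i.e. 39.43 hours.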